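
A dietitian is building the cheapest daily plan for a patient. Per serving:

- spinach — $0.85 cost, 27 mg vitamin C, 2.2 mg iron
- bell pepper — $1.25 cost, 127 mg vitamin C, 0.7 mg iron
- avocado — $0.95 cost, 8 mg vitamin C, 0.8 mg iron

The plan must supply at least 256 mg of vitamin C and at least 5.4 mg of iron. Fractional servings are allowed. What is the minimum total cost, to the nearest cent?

The cheapest plan sits at a corner of the feasible region — with two constraints it uses at most two foods.
spinach only: max(256/27, 5.4/2.2) = 9.481 servings → $8.06.
bell pepper only: max(256/127, 5.4/0.7) = 7.714 servings → $9.64.
avocado only: max(256/8, 5.4/0.8) = 32 servings → $30.40.
spinach + bell pepper with both tight: 1.945 servings and 1.602 servings → $3.66.
spinach + avocado with both targets exact would need a negative amount; discard.
bell pepper + avocado with both tight: 1.683 servings and 5.277 servings → $7.12.
So the least-cost plan costs $3.66.

$3.66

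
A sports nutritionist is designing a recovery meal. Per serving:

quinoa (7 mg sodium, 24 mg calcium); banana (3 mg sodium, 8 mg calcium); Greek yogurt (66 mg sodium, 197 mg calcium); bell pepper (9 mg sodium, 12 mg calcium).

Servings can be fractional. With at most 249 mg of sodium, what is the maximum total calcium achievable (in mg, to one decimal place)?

853.7 mg

Calcium per mg sodium: quinoa 3.429, Greek yogurt 2.985, banana 2.667, bell pepper 1.333.
With no serving limits, spend the whole sodium allowance on quinoa: 249 mg / 7 mg × 24 mg = 853.7 mg.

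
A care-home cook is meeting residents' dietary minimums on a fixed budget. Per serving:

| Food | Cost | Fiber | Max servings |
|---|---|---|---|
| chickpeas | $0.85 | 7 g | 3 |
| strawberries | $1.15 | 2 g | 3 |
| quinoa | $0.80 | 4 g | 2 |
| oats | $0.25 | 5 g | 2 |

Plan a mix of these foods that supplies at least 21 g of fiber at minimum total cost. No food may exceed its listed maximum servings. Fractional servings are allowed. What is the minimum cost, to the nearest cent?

$1.84

Cost per g of fiber: oats $0.0500, chickpeas $0.1214, quinoa $0.2000, strawberries $0.5750.
Take 2 servings of oats: +10.0 g fiber for $0.50 (total $0.50, still need 11.0 g).
Take 1.571 servings of chickpeas: +11.0 g fiber for $1.34 (total $1.84, still need 0.0 g).
Greedy by cheapest-per-g is optimal for a single linear constraint, so the minimum cost is $1.84.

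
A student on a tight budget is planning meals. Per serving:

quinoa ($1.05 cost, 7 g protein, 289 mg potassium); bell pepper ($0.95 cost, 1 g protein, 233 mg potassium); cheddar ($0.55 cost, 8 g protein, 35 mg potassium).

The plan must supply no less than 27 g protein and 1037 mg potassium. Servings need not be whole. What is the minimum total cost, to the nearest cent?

Check every corner: each single food scaled to meet both minima, and each pair solved so both constraints bind.
quinoa only: max(27/7, 1037/289) = 3.857 servings → $4.05.
bell pepper only: max(27/1, 1037/233) = 27 servings → $25.65.
cheddar only: max(27/8, 1037/35) = 29.63 servings → $16.30.
quinoa + bell pepper: the both-tight solution has a negative serving — not a feasible corner.
quinoa + cheddar with both tight: 3.556 servings and 0.2632 servings → $3.88.
bell pepper + cheddar with both tight: 4.019 servings and 2.873 servings → $5.40.
Cheapest feasible corner: $3.88.

$3.88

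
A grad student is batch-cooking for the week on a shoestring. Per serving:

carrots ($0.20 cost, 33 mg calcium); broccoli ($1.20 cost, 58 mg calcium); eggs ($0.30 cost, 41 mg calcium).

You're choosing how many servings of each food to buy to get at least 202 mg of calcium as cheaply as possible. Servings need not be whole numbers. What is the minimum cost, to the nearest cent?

Cost per mg of calcium: carrots $0.0061, eggs $0.0073, broccoli $0.0207.
With no serving limits, use only carrots: 202 mg / 33 mg = 6.121 servings × $0.20 = $1.22.

$1.22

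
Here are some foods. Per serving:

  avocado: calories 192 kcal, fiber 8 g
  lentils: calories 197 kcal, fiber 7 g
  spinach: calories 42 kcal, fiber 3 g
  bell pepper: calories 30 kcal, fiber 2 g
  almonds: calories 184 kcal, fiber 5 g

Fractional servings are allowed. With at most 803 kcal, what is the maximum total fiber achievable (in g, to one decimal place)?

57.4 g

Fiber per kcal: spinach 0.07143, bell pepper 0.06667, avocado 0.04167, lentils 0.03553, almonds 0.02717.
With no serving limits, spend the whole calories allowance on spinach: 803 kcal / 42 kcal × 3 g = 57.4 g.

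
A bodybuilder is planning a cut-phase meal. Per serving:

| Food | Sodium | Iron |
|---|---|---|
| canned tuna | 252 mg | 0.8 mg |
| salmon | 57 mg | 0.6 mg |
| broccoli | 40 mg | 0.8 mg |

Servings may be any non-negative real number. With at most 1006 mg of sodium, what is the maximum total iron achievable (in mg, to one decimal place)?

20.1 mg

Iron per mg sodium: broccoli 0.02, salmon 0.01053, canned tuna 0.003175.
With no serving limits, spend the whole sodium allowance on broccoli: 1006 mg / 40 mg × 0.8 mg = 20.1 mg.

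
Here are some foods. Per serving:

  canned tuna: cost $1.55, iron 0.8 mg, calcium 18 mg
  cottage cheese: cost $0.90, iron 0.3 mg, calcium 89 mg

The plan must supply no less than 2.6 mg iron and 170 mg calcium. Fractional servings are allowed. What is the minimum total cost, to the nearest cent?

This is a tiny linear program; its minimum lies at a vertex of the feasible set. List the vertices and price them.
canned tuna only: max(2.6/0.8, 170/18) = 9.444 servings → $14.64.
cottage cheese only: max(2.6/0.3, 170/89) = 8.667 servings → $7.80.
canned tuna + cottage cheese with both tight: 2.742 servings and 1.356 servings → $5.47.
Cheapest feasible corner: $5.47.

$5.47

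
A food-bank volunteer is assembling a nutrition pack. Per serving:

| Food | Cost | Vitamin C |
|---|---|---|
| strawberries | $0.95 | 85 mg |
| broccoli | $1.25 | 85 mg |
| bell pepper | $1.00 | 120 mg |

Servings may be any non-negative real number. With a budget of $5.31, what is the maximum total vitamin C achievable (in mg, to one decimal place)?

Vitamin C per dollar: bell pepper 120, strawberries 89.47, broccoli 68.
With no serving limits, spend the whole cost allowance on bell pepper: $5.31 / $1.00 × 120 mg = 637.2 mg.

637.2 mg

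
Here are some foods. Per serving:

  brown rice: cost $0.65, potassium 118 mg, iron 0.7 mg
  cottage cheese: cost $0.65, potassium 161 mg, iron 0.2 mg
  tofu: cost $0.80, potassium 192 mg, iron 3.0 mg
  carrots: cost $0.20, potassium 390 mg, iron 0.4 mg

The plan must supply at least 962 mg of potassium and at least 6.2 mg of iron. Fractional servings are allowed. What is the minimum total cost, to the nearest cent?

$1.80

Minimising a linear cost over {potassium ≥ 962, iron ≥ 6.2, servings ≥ 0} — the optimum is at a vertex, using one or two foods.
brown rice only: max(962/118, 6.2/0.7) = 8.857 servings → $5.76.
cottage cheese only: max(962/161, 6.2/0.2) = 31 servings → $20.15.
tofu only: max(962/192, 6.2/3.0) = 5.01 servings → $4.01.
carrots only: max(962/390, 6.2/0.4) = 15.5 servings → $3.10.
brown rice + cottage cheese with both targets exact would need a negative amount; discard.
brown rice + tofu with both tight: 7.721 servings and 0.265 servings → $5.23.
brown rice + carrots: the both-tight solution has a negative serving — not a feasible corner.
cottage cheese + tofu with both tight: 3.814 servings and 1.812 servings → $3.93.
cottage cheese + carrots with both targets exact would need a negative amount; discard.
tofu + carrots with both tight: 1.86 servings and 1.551 servings → $1.80.
Cheapest feasible corner: $1.80.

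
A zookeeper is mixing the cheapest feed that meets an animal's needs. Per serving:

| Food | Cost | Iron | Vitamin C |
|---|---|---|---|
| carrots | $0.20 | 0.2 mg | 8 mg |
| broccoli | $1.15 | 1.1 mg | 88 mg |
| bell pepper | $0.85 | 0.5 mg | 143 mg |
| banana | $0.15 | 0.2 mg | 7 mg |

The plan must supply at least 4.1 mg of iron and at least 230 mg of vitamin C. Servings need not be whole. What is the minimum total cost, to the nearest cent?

$3.40

Minimising a linear cost over {iron ≥ 4.1, vitamin C ≥ 230, servings ≥ 0} — the optimum is at a vertex, using one or two foods.
carrots only: max(4.1/0.2, 230/8) = 28.75 servings → $5.75.
broccoli only: max(4.1/1.1, 230/88) = 3.727 servings → $4.29.
bell pepper only: max(4.1/0.5, 230/143) = 8.2 servings → $6.97.
banana only: max(4.1/0.2, 230/7) = 32.86 servings → $4.93.
carrots + broccoli with both tight: 12.25 servings and 1.5 servings → $4.17.
carrots + bell pepper with both tight: 19.16 servings and 0.5366 servings → $4.29.
carrots + banana: the both-tight solution has a negative serving — not a feasible corner.
broccoli + bell pepper: the both-tight solution has a negative serving — not a feasible corner.
broccoli + banana with both tight: 1.747 servings and 10.89 servings → $3.64.
bell pepper + banana with both tight: 0.6892 servings and 18.78 servings → $3.40.
The minimum over all feasible corners is $3.40.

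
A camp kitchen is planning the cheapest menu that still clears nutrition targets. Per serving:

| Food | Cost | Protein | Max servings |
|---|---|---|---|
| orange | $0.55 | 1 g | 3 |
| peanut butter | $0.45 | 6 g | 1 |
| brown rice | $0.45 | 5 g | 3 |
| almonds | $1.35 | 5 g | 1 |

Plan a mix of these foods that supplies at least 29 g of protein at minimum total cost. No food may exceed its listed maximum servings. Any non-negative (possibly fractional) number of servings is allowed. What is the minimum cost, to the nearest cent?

Cost per g of protein: peanut butter $0.0750, brown rice $0.0900, almonds $0.2700, orange $0.5500.
Take 1 serving of peanut butter: +6.0 g protein for $0.45 (total $0.45, still need 23.0 g).
Take 3 servings of brown rice: +15.0 g protein for $1.35 (total $1.80, still need 8.0 g).
Take 1 serving of almonds: +5.0 g protein for $1.35 (total $3.15, still need 3.0 g).
Take 3 servings of orange: +3.0 g protein for $1.65 (total $4.80, still need 0.0 g).
Greedy by cheapest-per-g is optimal for a single linear constraint, so the minimum cost is $4.80.

$4.80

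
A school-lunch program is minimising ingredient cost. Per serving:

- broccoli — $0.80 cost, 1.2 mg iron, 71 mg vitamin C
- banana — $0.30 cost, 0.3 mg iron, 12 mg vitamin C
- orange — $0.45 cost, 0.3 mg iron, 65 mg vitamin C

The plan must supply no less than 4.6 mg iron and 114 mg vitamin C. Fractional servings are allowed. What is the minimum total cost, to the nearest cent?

A basic optimal solution has at most two foods positive. Try each food alone and each pair with both targets met exactly.
broccoli only: max(4.6/1.2, 114/71) = 3.833 servings → $3.07.
banana only: max(4.6/0.3, 114/12) = 15.33 servings → $4.60.
orange only: max(4.6/0.3, 114/65) = 15.33 servings → $6.90.
broccoli + banana: the both-tight solution has a negative serving — not a feasible corner.
broccoli + orange: the both-tight solution has a negative serving — not a feasible corner.
banana + orange: intersection lies outside the first quadrant.
The minimum over all feasible corners is $3.07.

$3.07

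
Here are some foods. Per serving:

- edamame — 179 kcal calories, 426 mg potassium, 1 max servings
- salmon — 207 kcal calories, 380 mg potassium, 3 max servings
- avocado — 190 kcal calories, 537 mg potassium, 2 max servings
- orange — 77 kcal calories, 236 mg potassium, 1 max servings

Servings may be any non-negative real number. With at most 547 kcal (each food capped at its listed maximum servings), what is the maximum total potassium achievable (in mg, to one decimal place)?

1524.2 mg

Potassium per kcal: orange 3.065, avocado 2.826, edamame 2.38, salmon 1.836.
Take 1 serving of orange: uses 77 kcal, +236.0 mg potassium (running total 236.0 mg).
Take 2 servings of avocado: uses 380 kcal, +1074.0 mg potassium (running total 1310.0 mg).
Take 0.5028 servings of edamame: uses 90 kcal, +214.2 mg potassium (running total 1524.2 mg).
Filling greedily by potassium-per-kcal is optimal for one linear limit, giving 1524.2 mg.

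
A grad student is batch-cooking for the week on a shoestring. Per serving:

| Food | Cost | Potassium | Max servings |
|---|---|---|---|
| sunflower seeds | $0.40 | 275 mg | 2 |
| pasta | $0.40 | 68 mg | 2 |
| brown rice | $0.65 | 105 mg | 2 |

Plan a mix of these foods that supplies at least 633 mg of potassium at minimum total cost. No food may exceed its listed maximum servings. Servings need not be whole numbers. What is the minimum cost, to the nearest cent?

Cost per mg of potassium: sunflower seeds $0.0015, pasta $0.0059, brown rice $0.0062.
Take 2 servings of sunflower seeds: +550.0 mg potassium for $0.80 (total $0.80, still need 83.0 mg).
Take 1.221 servings of pasta: +83.0 mg potassium for $0.49 (total $1.29, still need 0.0 mg).
Greedy by cheapest-per-mg is optimal for a single linear constraint, so the minimum cost is $1.29.

$1.29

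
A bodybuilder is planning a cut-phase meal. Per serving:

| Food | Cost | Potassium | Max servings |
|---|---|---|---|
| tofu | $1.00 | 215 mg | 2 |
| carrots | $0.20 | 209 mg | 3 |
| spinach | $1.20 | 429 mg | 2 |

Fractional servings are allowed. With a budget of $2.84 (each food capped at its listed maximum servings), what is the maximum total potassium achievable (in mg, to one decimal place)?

1427.8 mg

Potassium per dollar: carrots 1045, spinach 357.5, tofu 215.
Take 3 servings of carrots: spends $0.60, +627.0 mg potassium (running total 627.0 mg).
Take 1.867 servings of spinach: spends $2.24, +800.8 mg potassium (running total 1427.8 mg).
Filling greedily by potassium-per-dollar is optimal for one linear limit, giving 1427.8 mg.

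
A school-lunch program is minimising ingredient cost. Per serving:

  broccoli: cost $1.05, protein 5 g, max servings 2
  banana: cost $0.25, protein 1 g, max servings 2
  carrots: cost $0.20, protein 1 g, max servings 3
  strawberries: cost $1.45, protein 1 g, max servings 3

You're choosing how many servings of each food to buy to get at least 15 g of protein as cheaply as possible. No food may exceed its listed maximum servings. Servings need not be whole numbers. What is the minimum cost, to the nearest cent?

$3.20

Cost per g of protein: carrots $0.2000, broccoli $0.2100, banana $0.2500, strawberries $1.4500.
Take 3 servings of carrots: +3.0 g protein for $0.60 (total $0.60, still need 12.0 g).
Take 2 servings of broccoli: +10.0 g protein for $2.10 (total $2.70, still need 2.0 g).
Take 2 servings of banana: +2.0 g protein for $0.50 (total $3.20, still need 0.0 g).
Filling from the cheapest source first is optimal under one linear minimum: $3.20.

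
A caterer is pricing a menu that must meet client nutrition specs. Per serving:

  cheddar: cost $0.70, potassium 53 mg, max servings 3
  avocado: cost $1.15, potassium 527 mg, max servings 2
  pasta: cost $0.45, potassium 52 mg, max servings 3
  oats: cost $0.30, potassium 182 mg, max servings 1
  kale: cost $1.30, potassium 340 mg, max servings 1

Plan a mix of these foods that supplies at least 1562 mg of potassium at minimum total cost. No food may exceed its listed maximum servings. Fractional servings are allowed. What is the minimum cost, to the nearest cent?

$3.85

Cost per mg of potassium: oats $0.0016, avocado $0.0022, kale $0.0038, pasta $0.0087, cheddar $0.0132.
Take 1 serving of oats: +182.0 mg potassium for $0.30 (total $0.30, still need 1380.0 mg).
Take 2 servings of avocado: +1054.0 mg potassium for $2.30 (total $2.60, still need 326.0 mg).
Take 0.9588 servings of kale: +326.0 mg potassium for $1.25 (total $3.85, still need 0.0 mg).
Greedy by cheapest-per-mg is optimal for a single linear constraint, so the minimum cost is $3.85.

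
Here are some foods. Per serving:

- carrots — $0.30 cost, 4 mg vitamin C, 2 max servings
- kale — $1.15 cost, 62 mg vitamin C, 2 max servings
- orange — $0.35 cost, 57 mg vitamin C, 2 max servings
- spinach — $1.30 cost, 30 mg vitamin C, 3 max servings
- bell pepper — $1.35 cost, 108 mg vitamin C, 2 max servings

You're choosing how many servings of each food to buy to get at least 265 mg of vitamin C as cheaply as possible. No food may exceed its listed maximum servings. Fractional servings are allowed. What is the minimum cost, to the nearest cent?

Cost per mg of vitamin C: orange $0.0061, bell pepper $0.0125, kale $0.0185, spinach $0.0433, carrots $0.0750.
Take 2 servings of orange: +114.0 mg vitamin C for $0.70 (total $0.70, still need 151.0 mg).
Take 1.398 servings of bell pepper: +151.0 mg vitamin C for $1.89 (total $2.59, still need 0.0 mg).
Greedy by cheapest-per-mg is optimal for a single linear constraint, so the minimum cost is $2.59.

$2.59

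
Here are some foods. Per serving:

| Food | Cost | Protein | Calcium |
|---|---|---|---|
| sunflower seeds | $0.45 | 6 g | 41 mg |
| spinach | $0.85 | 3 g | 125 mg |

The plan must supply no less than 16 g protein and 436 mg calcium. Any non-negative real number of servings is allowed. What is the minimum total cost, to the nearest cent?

Two binding constraints pin down two serving amounts, so the optimal mix uses at most two foods. The candidates are each food alone (scaled to the tighter of protein/calcium) and each pair with both constraints tight.
sunflower seeds only: max(16/6, 436/41) = 10.63 servings → $4.79.
spinach only: max(16/3, 436/125) = 5.333 servings → $4.53.
sunflower seeds + spinach with both tight: 1.104 servings and 3.126 servings → $3.15.
Cheapest feasible corner: $3.15.

$3.15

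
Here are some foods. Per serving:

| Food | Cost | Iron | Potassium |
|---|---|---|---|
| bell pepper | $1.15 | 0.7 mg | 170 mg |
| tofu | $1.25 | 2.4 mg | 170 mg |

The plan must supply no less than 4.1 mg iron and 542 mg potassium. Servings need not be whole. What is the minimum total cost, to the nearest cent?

$3.78

Minimising a linear cost over {iron ≥ 4.1, potassium ≥ 542, servings ≥ 0} — the optimum is at a vertex, using one or two foods.
bell pepper only: max(4.1/0.7, 542/170) = 5.857 servings → $6.74.
tofu only: max(4.1/2.4, 542/170) = 3.188 servings → $3.99.
bell pepper + tofu with both tight: 2.089 servings and 1.099 servings → $3.78.
The minimum over all feasible corners is $3.78.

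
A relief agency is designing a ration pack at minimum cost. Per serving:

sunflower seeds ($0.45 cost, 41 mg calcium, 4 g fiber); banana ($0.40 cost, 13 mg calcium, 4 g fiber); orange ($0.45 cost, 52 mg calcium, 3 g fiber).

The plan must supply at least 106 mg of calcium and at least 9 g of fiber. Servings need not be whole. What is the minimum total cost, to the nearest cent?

$1.09

A basic optimal solution has at most two foods positive. Try each food alone and each pair with both targets met exactly.
sunflower seeds only: max(106/41, 9/4) = 2.585 servings → $1.16.
banana only: max(106/13, 9/4) = 8.154 servings → $3.26.
orange only: max(106/52, 9/3) = 3 servings → $1.35.
sunflower seeds + banana with both targets exact would need a negative amount; discard.
sunflower seeds + orange with both tight: 1.765 servings and 0.6471 servings → $1.09.
banana + orange with both tight: 0.8876 servings and 1.817 servings → $1.17.
Cheapest feasible corner: $1.09.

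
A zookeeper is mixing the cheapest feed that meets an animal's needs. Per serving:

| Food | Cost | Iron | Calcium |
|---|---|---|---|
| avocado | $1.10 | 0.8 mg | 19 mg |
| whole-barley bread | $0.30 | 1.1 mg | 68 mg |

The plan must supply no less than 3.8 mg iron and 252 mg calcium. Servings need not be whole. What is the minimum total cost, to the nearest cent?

$1.11

A basic optimal solution has at most two foods positive. Try each food alone and each pair with both targets met exactly.
avocado only: max(3.8/0.8, 252/19) = 13.26 servings → $14.59.
whole-barley bread only: max(3.8/1.1, 252/68) = 3.706 servings → $1.11.
avocado + whole-barley bread: the both-tight solution has a negative serving — not a feasible corner.
The minimum over all feasible corners is $1.11.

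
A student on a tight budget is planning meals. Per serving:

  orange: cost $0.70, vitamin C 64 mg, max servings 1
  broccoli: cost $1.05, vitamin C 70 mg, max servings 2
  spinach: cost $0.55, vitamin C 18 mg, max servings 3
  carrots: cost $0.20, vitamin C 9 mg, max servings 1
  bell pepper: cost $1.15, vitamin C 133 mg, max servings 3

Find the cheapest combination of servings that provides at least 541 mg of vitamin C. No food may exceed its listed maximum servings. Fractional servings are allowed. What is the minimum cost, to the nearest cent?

Cost per mg of vitamin C: bell pepper $0.0086, orange $0.0109, broccoli $0.0150, carrots $0.0222, spinach $0.0306.
Take 3 servings of bell pepper: +399.0 mg vitamin C for $3.45 (total $3.45, still need 142.0 mg).
Take 1 serving of orange: +64.0 mg vitamin C for $0.70 (total $4.15, still need 78.0 mg).
Take 1.114 servings of broccoli: +78.0 mg vitamin C for $1.17 (total $5.32, still need 0.0 mg).
Filling from the cheapest source first is optimal under one linear minimum: $5.32.

$5.32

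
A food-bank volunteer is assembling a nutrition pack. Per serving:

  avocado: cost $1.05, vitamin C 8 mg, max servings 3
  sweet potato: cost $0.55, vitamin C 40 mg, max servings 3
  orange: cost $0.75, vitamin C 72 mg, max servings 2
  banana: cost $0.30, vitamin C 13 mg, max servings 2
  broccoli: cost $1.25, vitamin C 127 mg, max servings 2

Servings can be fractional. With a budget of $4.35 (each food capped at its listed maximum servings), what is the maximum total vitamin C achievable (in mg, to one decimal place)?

Vitamin C per dollar: broccoli 101.6, orange 96, sweet potato 72.73, banana 43.33, avocado 7.619.
Take 2 servings of broccoli: spends $2.50, +254.0 mg vitamin C (running total 254.0 mg).
Take 2 servings of orange: spends $1.50, +144.0 mg vitamin C (running total 398.0 mg).
Take 0.6364 servings of sweet potato: spends $0.35, +25.5 mg vitamin C (running total 423.5 mg).
Greedy by best ratio exhausts the cost allowance optimally: 423.5 mg.

423.5 mg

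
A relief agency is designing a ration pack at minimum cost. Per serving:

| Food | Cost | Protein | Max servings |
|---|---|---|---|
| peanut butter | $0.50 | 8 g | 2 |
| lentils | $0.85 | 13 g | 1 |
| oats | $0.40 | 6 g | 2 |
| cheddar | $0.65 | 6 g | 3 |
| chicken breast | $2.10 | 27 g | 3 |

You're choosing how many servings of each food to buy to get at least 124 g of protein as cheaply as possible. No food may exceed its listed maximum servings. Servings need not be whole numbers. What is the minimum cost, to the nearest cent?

Cost per g of protein: peanut butter $0.0625, lentils $0.0654, oats $0.0667, chicken breast $0.0778, cheddar $0.1083.
Take 2 servings of peanut butter: +16.0 g protein for $1.00 (total $1.00, still need 108.0 g).
Take 1 serving of lentils: +13.0 g protein for $0.85 (total $1.85, still need 95.0 g).
Take 2 servings of oats: +12.0 g protein for $0.80 (total $2.65, still need 83.0 g).
Take 3 servings of chicken breast: +81.0 g protein for $6.30 (total $8.95, still need 2.0 g).
Take 0.3333 servings of cheddar: +2.0 g protein for $0.22 (total $9.17, still need 0.0 g).
Filling from the cheapest source first is optimal under one linear minimum: $9.17.

$9.17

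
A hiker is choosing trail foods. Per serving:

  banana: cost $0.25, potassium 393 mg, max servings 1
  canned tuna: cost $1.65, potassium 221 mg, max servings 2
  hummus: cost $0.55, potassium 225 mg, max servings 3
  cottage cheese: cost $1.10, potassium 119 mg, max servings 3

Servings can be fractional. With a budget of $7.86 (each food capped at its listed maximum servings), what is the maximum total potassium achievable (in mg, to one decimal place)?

1797.8 mg

Potassium per dollar: banana 1572, hummus 409.1, canned tuna 133.9, cottage cheese 108.2.
Take 1 serving of banana: spends $0.25, +393.0 mg potassium (running total 393.0 mg).
Take 3 servings of hummus: spends $1.65, +675.0 mg potassium (running total 1068.0 mg).
Take 2 servings of canned tuna: spends $3.30, +442.0 mg potassium (running total 1510.0 mg).
Take 2.418 servings of cottage cheese: spends $2.66, +287.8 mg potassium (running total 1797.8 mg).
Filling greedily by potassium-per-dollar is optimal for one linear limit, giving 1797.8 mg.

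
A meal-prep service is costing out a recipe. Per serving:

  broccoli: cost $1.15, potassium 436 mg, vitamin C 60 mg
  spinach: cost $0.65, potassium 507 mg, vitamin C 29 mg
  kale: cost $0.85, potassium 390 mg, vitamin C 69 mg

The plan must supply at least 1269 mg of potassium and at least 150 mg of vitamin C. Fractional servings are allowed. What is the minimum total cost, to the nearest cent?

$2.21

This is a tiny linear program; its minimum lies at a vertex of the feasible set. List the vertices and price them.
broccoli only: max(1269/436, 150/60) = 2.911 servings → $3.35.
spinach only: max(1269/507, 150/29) = 5.172 servings → $3.36.
kale only: max(1269/390, 150/69) = 3.254 servings → $2.77.
broccoli + spinach with both tight: 2.208 servings and 0.6042 servings → $2.93.
broccoli + kale: intersection lies outside the first quadrant.
spinach + kale with both tight: 1.228 servings and 1.658 servings → $2.21.
The minimum over all feasible corners is $2.21.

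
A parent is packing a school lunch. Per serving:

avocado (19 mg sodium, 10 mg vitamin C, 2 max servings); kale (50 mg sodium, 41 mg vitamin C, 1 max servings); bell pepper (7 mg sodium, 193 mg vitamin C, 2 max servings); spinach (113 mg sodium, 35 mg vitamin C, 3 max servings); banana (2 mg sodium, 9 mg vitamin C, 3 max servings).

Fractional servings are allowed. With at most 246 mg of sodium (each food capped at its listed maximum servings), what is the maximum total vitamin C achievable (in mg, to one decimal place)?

516.7 mg

Vitamin C per mg sodium: bell pepper 27.57, banana 4.5, kale 0.82, avocado 0.5263, spinach 0.3097.
Take 2 servings of bell pepper: uses 14 mg sodium, +386.0 mg vitamin C (running total 386.0 mg).
Take 3 servings of banana: uses 6 mg sodium, +27.0 mg vitamin C (running total 413.0 mg).
Take 1 serving of kale: uses 50 mg sodium, +41.0 mg vitamin C (running total 454.0 mg).
Take 2 servings of avocado: uses 38 mg sodium, +20.0 mg vitamin C (running total 474.0 mg).
Take 1.221 servings of spinach: uses 138 mg sodium, +42.7 mg vitamin C (running total 516.7 mg).
Filling greedily by vitamin C-per-mg sodium is optimal for one linear limit, giving 516.7 mg.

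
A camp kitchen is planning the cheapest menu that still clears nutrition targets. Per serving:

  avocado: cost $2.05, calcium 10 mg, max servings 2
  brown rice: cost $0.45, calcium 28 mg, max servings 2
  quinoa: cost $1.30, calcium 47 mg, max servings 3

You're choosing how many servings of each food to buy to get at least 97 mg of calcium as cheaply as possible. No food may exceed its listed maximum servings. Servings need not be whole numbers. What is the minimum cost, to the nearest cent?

Cost per mg of calcium: brown rice $0.0161, quinoa $0.0277, avocado $0.2050.
Take 2 servings of brown rice: +56.0 mg calcium for $0.90 (total $0.90, still need 41.0 mg).
Take 0.8723 servings of quinoa: +41.0 mg calcium for $1.13 (total $2.03, still need 0.0 mg).
Filling from the cheapest source first is optimal under one linear minimum: $2.03.

$2.03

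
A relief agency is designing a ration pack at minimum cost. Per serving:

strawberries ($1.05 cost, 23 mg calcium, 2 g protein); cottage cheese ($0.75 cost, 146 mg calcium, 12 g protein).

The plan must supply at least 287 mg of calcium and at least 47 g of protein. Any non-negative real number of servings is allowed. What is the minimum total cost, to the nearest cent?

The cheapest plan sits at a corner of the feasible region — with two constraints it uses at most two foods.
strawberries only: max(287/23, 47/2) = 23.5 servings → $24.68.
cottage cheese only: max(287/146, 47/12) = 3.917 servings → $2.94.
strawberries + cottage cheese: intersection lies outside the first quadrant.
So the least-cost plan costs $2.94.

$2.94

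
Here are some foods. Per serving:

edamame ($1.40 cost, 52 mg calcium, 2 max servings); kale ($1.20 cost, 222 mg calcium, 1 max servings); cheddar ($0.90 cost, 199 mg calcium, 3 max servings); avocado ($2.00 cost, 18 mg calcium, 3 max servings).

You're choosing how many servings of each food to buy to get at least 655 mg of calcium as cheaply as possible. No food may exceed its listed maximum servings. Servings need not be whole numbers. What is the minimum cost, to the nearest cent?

Cost per mg of calcium: cheddar $0.0045, kale $0.0054, edamame $0.0269, avocado $0.1111.
Take 3 servings of cheddar: +597.0 mg calcium for $2.70 (total $2.70, still need 58.0 mg).
Take 0.2613 servings of kale: +58.0 mg calcium for $0.31 (total $3.01, still need 0.0 mg).
Greedy by cheapest-per-mg is optimal for a single linear constraint, so the minimum cost is $3.01.

$3.01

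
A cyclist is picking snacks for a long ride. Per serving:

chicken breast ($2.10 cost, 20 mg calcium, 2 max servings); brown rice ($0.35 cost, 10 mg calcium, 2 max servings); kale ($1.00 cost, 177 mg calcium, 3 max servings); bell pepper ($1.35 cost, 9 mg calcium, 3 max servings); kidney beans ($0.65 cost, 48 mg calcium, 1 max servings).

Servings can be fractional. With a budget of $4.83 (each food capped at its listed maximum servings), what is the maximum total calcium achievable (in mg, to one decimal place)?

Calcium per dollar: kale 177, kidney beans 73.85, brown rice 28.57, chicken breast 9.524, bell pepper 6.667.
Take 3 servings of kale: spends $3.00, +531.0 mg calcium (running total 531.0 mg).
Take 1 serving of kidney beans: spends $0.65, +48.0 mg calcium (running total 579.0 mg).
Take 2 servings of brown rice: spends $0.70, +20.0 mg calcium (running total 599.0 mg).
Take 0.2286 servings of chicken breast: spends $0.48, +4.6 mg calcium (running total 603.6 mg).
Filling greedily by calcium-per-dollar is optimal for one linear limit, giving 603.6 mg.

603.6 mg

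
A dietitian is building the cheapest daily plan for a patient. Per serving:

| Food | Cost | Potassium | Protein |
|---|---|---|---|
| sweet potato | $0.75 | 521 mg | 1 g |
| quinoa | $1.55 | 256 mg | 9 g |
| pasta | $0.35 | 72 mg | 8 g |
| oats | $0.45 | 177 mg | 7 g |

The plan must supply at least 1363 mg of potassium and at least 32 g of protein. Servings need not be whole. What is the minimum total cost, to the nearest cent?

$2.82

sweet potato only: max(1363/521, 32/1) = 32 servings → $24.00.
quinoa only: max(1363/256, 32/9) = 5.324 servings → $8.25.
pasta only: max(1363/72, 32/8) = 18.93 servings → $6.63.
oats only: max(1363/177, 32/7) = 7.701 servings → $3.47.
sweet potato + quinoa with both tight: 0.9192 servings and 3.453 servings → $6.04.
sweet potato + pasta with both tight: 2.1 servings and 3.738 servings → $2.88.
sweet potato + oats with both tight: 1.117 servings and 4.412 servings → $2.82.
quinoa + pasta with both targets exact would need a negative amount; discard.
quinoa + oats: the both-tight solution has a negative serving — not a feasible corner.
pasta + oats with both targets exact would need a negative amount; discard.
So the least-cost plan costs $2.82.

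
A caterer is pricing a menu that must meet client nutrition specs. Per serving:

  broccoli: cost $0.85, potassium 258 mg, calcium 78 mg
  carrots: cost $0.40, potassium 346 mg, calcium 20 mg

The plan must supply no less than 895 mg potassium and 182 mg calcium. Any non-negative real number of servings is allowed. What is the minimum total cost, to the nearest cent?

With two linear requirements the optimum uses one or two foods; enumerate the corners.
broccoli only: max(895/258, 182/78) = 3.469 servings → $2.95.
carrots only: max(895/346, 182/20) = 9.1 servings → $3.64.
broccoli + carrots with both tight: 2.065 servings and 1.047 servings → $2.17.
So the least-cost plan costs $2.17.

$2.17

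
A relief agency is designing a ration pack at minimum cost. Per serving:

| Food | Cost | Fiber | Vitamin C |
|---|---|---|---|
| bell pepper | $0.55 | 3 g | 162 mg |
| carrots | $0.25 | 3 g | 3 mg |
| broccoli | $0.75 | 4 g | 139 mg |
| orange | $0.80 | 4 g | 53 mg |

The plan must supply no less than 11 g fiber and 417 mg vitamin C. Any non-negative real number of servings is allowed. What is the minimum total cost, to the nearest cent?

$1.68

With two linear requirements the optimum uses one or two foods; enumerate the corners.
bell pepper only: max(11/3, 417/162) = 3.667 servings → $2.02.
carrots only: max(11/3, 417/3) = 139 servings → $34.75.
broccoli only: max(11/4, 417/139) = 3 servings → $2.25.
orange only: max(11/4, 417/53) = 7.868 servings → $6.29.
bell pepper + carrots with both tight: 2.553 servings and 1.113 servings → $1.68.
bell pepper + broccoli with both tight: 0.6017 servings and 2.299 servings → $2.05.
bell pepper + orange with both tight: 2.219 servings and 1.086 servings → $2.09.
carrots + broccoli: intersection lies outside the first quadrant.
carrots + orange with both targets exact would need a negative amount; discard.
broccoli + orange with both targets exact would need a negative amount; discard.
So the least-cost plan costs $1.68.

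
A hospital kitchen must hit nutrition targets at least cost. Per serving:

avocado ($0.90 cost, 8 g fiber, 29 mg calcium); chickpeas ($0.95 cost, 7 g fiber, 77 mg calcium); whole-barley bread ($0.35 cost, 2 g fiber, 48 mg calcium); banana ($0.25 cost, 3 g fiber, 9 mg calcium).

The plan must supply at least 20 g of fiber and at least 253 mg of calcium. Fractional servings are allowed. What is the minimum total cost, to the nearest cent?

$2.51

At the optimum either one food covers both requirements or two foods hit both targets exactly; no other combination can be cheaper.
avocado only: max(20/8, 253/29) = 8.724 servings → $7.85.
chickpeas only: max(20/7, 253/77) = 3.286 servings → $3.12.
whole-barley bread only: max(20/2, 253/48) = 10 servings → $3.50.
banana only: max(20/3, 253/9) = 28.11 servings → $7.03.
avocado + chickpeas: the both-tight solution has a negative serving — not a feasible corner.
avocado + whole-barley bread with both tight: 1.393 servings and 4.429 servings → $2.80.
avocado + banana: intersection lies outside the first quadrant.
chickpeas + whole-barley bread with both tight: 2.495 servings and 1.269 servings → $2.81.
chickpeas + banana: the both-tight solution has a negative serving — not a feasible corner.
whole-barley bread + banana with both tight: 4.595 servings and 3.603 servings → $2.51.
Cheapest feasible corner: $2.51.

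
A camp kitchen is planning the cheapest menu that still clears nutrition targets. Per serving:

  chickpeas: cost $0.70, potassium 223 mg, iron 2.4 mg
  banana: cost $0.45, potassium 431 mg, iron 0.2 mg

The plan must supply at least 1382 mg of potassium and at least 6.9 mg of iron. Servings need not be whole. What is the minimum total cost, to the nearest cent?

$2.72

Minimising a linear cost over {potassium ≥ 1382, iron ≥ 6.9, servings ≥ 0} — the optimum is at a vertex, using one or two foods.
chickpeas only: max(1382/223, 6.9/2.4) = 6.197 servings → $4.34.
banana only: max(1382/431, 6.9/0.2) = 34.5 servings → $15.53.
chickpeas + banana with both tight: 2.725 servings and 1.796 servings → $2.72.
So the least-cost plan costs $2.72.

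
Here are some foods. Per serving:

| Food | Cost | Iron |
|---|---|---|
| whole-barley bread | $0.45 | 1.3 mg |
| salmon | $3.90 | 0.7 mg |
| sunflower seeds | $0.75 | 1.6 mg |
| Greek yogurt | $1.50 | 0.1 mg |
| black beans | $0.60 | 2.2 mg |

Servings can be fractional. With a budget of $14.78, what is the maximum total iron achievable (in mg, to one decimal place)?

Iron per dollar: black beans 3.667, whole-barley bread 2.889, sunflower seeds 2.133, salmon 0.1795, Greek yogurt 0.06667.
With no serving limits, spend the whole cost allowance on black beans: $14.78 / $0.60 × 2.2 mg = 54.2 mg.

54.2 mg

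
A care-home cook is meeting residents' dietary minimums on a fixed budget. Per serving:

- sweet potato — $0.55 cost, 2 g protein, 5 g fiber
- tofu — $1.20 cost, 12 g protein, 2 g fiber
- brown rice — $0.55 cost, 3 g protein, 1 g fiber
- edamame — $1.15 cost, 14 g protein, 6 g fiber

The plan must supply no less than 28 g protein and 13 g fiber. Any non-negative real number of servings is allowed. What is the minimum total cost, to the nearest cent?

$2.39

With two linear requirements the optimum uses one or two foods; enumerate the corners.
sweet potato only: max(28/2, 13/5) = 14 servings → $7.70.
tofu only: max(28/12, 13/2) = 6.5 servings → $7.80.
brown rice only: max(28/3, 13/1) = 13 servings → $7.15.
edamame only: max(28/14, 13/6) = 2.167 servings → $2.49.
sweet potato + tofu with both tight: 1.786 servings and 2.036 servings → $3.42.
sweet potato + brown rice with both tight: 0.8462 servings and 8.769 servings → $5.29.
sweet potato + edamame with both tight: 0.2414 servings and 1.966 servings → $2.39.
tofu + brown rice: the both-tight solution has a negative serving — not a feasible corner.
tofu + edamame: the both-tight solution has a negative serving — not a feasible corner.
brown rice + edamame with both targets exact would need a negative amount; discard.
So the least-cost plan costs $2.39.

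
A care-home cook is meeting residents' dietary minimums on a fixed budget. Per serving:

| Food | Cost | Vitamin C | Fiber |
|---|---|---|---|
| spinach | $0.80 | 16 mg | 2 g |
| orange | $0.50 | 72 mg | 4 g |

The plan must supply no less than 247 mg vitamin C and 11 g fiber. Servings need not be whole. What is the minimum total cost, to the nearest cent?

$1.72

The cheapest plan sits at a corner of the feasible region — with two constraints it uses at most two foods.
spinach only: max(247/16, 11/2) = 15.44 servings → $12.35.
orange only: max(247/72, 11/4) = 3.431 servings → $1.72.
spinach + orange: the both-tight solution has a negative serving — not a feasible corner.
The minimum over all feasible corners is $1.72.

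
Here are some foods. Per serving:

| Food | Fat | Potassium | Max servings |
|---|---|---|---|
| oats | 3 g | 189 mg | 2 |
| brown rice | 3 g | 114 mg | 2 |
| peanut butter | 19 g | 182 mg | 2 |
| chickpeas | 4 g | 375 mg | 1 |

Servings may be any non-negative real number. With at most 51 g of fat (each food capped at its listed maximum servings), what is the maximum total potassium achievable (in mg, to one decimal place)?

Potassium per g fat: chickpeas 93.75, oats 63, brown rice 38, peanut butter 9.579.
Take 1 serving of chickpeas: uses 4 g fat, +375.0 mg potassium (running total 375.0 mg).
Take 2 servings of oats: uses 6 g fat, +378.0 mg potassium (running total 753.0 mg).
Take 2 servings of brown rice: uses 6 g fat, +228.0 mg potassium (running total 981.0 mg).
Take 1.842 servings of peanut butter: uses 35 g fat, +335.3 mg potassium (running total 1316.3 mg).
Filling greedily by potassium-per-g fat is optimal for one linear limit, giving 1316.3 mg.

1316.3 mg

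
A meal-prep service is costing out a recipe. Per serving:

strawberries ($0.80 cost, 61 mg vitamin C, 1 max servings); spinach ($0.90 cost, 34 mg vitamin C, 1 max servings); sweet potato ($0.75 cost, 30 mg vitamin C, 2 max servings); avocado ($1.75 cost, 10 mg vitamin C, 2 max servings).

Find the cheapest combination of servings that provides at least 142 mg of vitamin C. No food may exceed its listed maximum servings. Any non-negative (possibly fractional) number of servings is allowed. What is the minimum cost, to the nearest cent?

Cost per mg of vitamin C: strawberries $0.0131, sweet potato $0.0250, spinach $0.0265, avocado $0.1750.
Take 1 serving of strawberries: +61.0 mg vitamin C for $0.80 (total $0.80, still need 81.0 mg).
Take 2 servings of sweet potato: +60.0 mg vitamin C for $1.50 (total $2.30, still need 21.0 mg).
Take 0.6176 servings of spinach: +21.0 mg vitamin C for $0.56 (total $2.86, still need 0.0 mg).
Filling from the cheapest source first is optimal under one linear minimum: $2.86.

$2.86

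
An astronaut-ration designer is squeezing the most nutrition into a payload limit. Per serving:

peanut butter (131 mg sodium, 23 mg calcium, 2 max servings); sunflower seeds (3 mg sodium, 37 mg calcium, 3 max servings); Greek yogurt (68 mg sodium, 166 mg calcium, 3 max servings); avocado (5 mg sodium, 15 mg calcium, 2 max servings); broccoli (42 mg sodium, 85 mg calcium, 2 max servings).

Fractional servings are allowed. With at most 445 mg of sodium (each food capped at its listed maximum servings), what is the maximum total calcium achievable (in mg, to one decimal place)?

833.2 mg

Calcium per mg sodium: sunflower seeds 12.33, avocado 3, Greek yogurt 2.441, broccoli 2.024, peanut butter 0.1756.
Take 3 servings of sunflower seeds: uses 9 mg sodium, +111.0 mg calcium (running total 111.0 mg).
Take 2 servings of avocado: uses 10 mg sodium, +30.0 mg calcium (running total 141.0 mg).
Take 3 servings of Greek yogurt: uses 204 mg sodium, +498.0 mg calcium (running total 639.0 mg).
Take 2 servings of broccoli: uses 84 mg sodium, +170.0 mg calcium (running total 809.0 mg).
Take 1.053 servings of peanut butter: uses 138 mg sodium, +24.2 mg calcium (running total 833.2 mg).
Filling greedily by calcium-per-mg sodium is optimal for one linear limit, giving 833.2 mg.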